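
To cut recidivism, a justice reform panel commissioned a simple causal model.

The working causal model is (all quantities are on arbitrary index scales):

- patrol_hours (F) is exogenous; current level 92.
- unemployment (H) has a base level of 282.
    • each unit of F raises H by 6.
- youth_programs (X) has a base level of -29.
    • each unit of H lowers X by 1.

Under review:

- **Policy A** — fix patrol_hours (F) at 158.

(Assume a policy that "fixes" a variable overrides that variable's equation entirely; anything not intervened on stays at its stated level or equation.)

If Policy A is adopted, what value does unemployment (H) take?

Policy A (F := 158):
  F = 158
  H = 282 + 6·158 = 1230

1230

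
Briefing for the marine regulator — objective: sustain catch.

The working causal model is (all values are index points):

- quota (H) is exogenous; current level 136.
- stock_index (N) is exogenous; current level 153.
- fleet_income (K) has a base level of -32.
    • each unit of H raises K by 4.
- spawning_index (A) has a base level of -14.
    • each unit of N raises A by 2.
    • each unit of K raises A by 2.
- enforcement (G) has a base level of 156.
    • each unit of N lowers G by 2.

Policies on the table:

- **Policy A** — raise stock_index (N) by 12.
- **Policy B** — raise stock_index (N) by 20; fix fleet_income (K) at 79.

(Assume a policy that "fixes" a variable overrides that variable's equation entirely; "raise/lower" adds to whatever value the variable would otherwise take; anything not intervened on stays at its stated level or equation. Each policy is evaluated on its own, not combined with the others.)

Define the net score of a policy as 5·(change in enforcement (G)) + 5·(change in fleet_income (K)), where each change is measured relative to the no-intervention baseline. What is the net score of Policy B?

Baseline:
  H = 136
  N = 153
  K = -32 + 4·136 = 512
  G = 156 − 2·153 = -150
Policy B (N + 20, K := 79):
  H = 136
  N = 153 + 20 = 173
  K = 79
  G = 156 − 2·173 = -190
ΔG = -190 − (-150) = -40; ΔK = 79 − 512 = -433
Score = 5·(-40) + 5·(-433) = -2365

-2365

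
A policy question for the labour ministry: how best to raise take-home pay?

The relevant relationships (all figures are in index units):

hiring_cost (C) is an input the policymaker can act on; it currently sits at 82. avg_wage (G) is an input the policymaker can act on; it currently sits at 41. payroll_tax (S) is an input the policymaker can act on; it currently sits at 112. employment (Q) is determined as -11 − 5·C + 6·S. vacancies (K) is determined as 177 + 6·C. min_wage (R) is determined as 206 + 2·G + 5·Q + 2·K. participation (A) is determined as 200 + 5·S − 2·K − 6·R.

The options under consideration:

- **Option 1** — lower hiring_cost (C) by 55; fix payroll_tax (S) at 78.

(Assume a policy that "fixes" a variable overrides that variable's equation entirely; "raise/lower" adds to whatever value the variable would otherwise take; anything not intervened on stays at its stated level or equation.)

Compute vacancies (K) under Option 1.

339

Option 1 (C − 55, S := 78):
  C = 82 − 55 = 27
  K = 177 + 6·27 = 339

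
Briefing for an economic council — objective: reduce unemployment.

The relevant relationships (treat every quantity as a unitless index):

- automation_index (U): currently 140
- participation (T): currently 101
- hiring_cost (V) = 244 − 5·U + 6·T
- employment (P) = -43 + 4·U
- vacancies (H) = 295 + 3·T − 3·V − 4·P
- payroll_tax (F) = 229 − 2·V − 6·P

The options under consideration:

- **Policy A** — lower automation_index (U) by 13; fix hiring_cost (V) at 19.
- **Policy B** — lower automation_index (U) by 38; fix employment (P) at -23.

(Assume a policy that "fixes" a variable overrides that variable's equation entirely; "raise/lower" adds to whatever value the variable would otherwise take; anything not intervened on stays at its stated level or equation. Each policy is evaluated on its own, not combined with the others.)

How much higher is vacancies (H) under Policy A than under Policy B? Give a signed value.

-989

Policy A (U − 13, V := 19):
  U = 140 − 13 = 127
  T = 101
  V = 19
  P = -43 + 4·127 = 465
  H = 295 + 3·101 − 3·19 − 4·465 = -1319
Policy B (U − 38, P := -23):
  U = 140 − 38 = 102
  T = 101
  V = 244 − 5·102 + 6·101 = 340
  P = -23
  H = 295 + 3·101 − 3·340 − 4·(-23) = -330
H: -1319 − (-330) = -989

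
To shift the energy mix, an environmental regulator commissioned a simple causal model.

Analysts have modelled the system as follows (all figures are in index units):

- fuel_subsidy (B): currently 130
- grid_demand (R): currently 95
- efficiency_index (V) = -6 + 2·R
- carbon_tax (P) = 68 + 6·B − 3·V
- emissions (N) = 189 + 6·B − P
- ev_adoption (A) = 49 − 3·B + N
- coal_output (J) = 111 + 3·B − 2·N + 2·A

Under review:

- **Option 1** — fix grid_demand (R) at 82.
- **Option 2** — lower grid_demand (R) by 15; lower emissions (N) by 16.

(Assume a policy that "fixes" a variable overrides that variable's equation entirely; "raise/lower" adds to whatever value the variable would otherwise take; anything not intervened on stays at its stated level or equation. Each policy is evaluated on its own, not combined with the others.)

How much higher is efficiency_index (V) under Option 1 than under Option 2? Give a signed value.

Option 1 (R := 82):
  R = 82
  V = -6 + 2·82 = 158
Option 2 (R − 15, N − 16):
  R = 95 − 15 = 80
  V = -6 + 2·80 = 154
V: 158 − 154 = 4

4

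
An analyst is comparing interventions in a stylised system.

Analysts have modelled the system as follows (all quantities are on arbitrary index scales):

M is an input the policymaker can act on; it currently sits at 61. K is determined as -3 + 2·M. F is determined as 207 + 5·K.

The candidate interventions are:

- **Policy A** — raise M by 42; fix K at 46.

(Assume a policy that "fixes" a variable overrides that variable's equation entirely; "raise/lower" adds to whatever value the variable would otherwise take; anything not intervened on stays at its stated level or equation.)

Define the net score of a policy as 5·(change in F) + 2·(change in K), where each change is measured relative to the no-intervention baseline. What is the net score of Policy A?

Baseline:
  M = 61
  K = -3 + 2·61 = 119
  F = 207 + 5·119 = 802
Policy A (M + 42, K := 46):
  M = 61 + 42 = 103
  K = 46
  F = 207 + 5·46 = 437
ΔF = 437 − 802 = -365; ΔK = 46 − 119 = -73
Score = 5·(-365) + 2·(-73) = -1971

-1971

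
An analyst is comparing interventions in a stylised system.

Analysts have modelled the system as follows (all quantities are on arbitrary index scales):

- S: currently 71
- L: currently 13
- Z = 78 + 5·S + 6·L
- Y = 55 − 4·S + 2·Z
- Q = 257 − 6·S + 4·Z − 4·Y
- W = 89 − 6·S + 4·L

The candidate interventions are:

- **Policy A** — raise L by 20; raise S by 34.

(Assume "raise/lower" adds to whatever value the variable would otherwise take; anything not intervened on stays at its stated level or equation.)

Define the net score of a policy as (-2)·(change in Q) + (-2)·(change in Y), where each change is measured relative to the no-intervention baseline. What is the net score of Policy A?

Baseline:
  S = 71
  L = 13
  Z = 78 + 5·71 + 6·13 = 511
  Y = 55 − 4·71 + 2·511 = 793
  Q = 257 − 6·71 + 4·511 − 4·793 = -1297
Policy A (L + 20, S + 34):
  S = 71 + 34 = 105
  L = 13 + 20 = 33
  Z = 78 + 5·105 + 6·33 = 801
  Y = 55 − 4·105 + 2·801 = 1237
  Q = 257 − 6·105 + 4·801 − 4·1237 = -2117
ΔQ = -2117 − (-1297) = -820; ΔY = 1237 − 793 = 444
Score = (-2)·(-820) + (-2)·444 = 752

752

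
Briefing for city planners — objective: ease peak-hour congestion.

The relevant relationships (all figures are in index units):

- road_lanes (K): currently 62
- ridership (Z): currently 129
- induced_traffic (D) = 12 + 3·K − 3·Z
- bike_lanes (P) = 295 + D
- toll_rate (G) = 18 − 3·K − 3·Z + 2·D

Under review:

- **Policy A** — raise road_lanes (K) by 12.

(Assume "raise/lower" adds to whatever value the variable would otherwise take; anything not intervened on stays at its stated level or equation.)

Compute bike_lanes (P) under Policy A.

142

Policy A (K + 12):
  K = 62 + 12 = 74
  Z = 129
  D = 12 + 3·74 − 3·129 = -153
  P = 295 + (-153) = 142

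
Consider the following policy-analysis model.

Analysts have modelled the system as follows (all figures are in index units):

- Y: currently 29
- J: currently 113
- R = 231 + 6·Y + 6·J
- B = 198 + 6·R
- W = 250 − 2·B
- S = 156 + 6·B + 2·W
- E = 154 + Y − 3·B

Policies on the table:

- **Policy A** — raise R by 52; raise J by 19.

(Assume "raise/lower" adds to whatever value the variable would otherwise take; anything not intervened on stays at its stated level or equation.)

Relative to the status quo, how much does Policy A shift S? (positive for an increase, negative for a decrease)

Baseline:
  Y = 29
  J = 113
  R = 231 + 6·29 + 6·113 = 1083
  B = 198 + 6·1083 = 6696
  W = 250 − 2·6696 = -13142
  S = 156 + 6·6696 + 2·(-13142) = 14048
Policy A (R + 52, J + 19):
  Y = 29
  J = 113 + 19 = 132
  R = 231 + 6·29 + 6·132 (+52 from intervention) = 1249
  B = 198 + 6·1249 = 7692
  W = 250 − 2·7692 = -15134
  S = 156 + 6·7692 + 2·(-15134) = 16040
Change in S: 16040 − 14048 = 1992

1992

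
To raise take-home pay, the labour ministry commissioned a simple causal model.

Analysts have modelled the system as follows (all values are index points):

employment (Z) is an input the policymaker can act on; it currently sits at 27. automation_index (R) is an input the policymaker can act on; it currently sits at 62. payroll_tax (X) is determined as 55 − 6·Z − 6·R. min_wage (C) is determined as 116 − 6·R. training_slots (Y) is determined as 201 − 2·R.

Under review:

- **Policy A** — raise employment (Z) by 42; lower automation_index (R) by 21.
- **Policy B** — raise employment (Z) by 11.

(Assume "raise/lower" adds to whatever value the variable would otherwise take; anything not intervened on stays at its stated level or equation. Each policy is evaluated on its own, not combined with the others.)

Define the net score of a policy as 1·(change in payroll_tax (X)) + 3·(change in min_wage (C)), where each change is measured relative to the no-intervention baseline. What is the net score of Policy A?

252

Baseline:
  Z = 27
  R = 62
  X = 55 − 6·27 − 6·62 = -479
  C = 116 − 6·62 = -256
Policy A (Z + 42, R − 21):
  Z = 27 + 42 = 69
  R = 62 − 21 = 41
  X = 55 − 6·69 − 6·41 = -605
  C = 116 − 6·41 = -130
ΔX = -605 − (-479) = -126; ΔC = -130 − (-256) = 126
Score = 1·(-126) + 3·126 = 252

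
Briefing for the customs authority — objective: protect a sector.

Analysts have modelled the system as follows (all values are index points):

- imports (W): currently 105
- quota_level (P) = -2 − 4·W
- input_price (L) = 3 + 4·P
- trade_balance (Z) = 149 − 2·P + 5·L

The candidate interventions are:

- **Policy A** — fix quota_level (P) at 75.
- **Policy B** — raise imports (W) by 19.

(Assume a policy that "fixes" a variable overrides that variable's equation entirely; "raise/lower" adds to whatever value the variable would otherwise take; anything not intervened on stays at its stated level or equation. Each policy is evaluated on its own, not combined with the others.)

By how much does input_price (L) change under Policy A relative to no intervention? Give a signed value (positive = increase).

Baseline:
  W = 105
  P = -2 − 4·105 = -422
  L = 3 + 4·(-422) = -1685
Policy A (P := 75):
  W = 105
  P = 75
  L = 3 + 4·75 = 303
Change in L: 303 − (-1685) = 1988

1988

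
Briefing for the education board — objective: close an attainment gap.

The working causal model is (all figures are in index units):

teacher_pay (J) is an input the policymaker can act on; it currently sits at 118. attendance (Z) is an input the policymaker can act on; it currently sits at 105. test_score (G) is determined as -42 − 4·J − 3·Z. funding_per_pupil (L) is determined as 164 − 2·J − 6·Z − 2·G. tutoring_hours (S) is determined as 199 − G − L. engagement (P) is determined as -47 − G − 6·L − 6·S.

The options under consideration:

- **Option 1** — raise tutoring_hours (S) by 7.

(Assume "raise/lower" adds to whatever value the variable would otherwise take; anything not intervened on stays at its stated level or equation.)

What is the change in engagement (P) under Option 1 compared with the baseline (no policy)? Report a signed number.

Baseline:
  J = 118
  Z = 105
  G = -42 − 4·118 − 3·105 = -829
  L = 164 − 2·118 − 6·105 − 2·(-829) = 956
  S = 199 − (-829) − 956 = 72
  P = -47 − (-829) − 6·956 − 6·72 = -5386
Option 1 (S + 7):
  J = 118
  Z = 105
  G = -42 − 4·118 − 3·105 = -829
  L = 164 − 2·118 − 6·105 − 2·(-829) = 956
  S = 199 − (-829) − 956 (+7 from intervention) = 79
  P = -47 − (-829) − 6·956 − 6·79 = -5428
Change in P: -5428 − (-5386) = -42

-42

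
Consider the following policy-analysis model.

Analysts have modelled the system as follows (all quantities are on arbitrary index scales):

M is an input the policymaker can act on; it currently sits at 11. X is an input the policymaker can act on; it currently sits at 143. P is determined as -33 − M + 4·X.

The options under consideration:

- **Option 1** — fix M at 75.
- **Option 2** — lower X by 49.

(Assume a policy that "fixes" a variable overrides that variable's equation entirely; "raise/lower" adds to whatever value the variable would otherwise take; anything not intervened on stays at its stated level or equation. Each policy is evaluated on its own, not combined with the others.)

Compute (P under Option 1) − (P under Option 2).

132

Option 1 (M := 75):
  M = 75
  X = 143
  P = -33 − 75 + 4·143 = 464
Option 2 (X − 49):
  M = 11
  X = 143 − 49 = 94
  P = -33 − 11 + 4·94 = 332
P: 464 − 332 = 132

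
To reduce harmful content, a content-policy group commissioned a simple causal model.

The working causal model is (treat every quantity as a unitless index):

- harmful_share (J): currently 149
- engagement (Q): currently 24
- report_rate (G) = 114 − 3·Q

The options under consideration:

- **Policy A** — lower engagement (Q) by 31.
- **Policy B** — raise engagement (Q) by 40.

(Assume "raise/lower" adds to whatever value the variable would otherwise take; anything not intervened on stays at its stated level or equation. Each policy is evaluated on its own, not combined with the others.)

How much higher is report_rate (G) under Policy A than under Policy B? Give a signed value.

213

Policy A (Q − 31):
  Q = 24 − 31 = -7
  G = 114 − 3·(-7) = 135
Policy B (Q + 40):
  Q = 24 + 40 = 64
  G = 114 − 3·64 = -78
G: 135 − (-78) = 213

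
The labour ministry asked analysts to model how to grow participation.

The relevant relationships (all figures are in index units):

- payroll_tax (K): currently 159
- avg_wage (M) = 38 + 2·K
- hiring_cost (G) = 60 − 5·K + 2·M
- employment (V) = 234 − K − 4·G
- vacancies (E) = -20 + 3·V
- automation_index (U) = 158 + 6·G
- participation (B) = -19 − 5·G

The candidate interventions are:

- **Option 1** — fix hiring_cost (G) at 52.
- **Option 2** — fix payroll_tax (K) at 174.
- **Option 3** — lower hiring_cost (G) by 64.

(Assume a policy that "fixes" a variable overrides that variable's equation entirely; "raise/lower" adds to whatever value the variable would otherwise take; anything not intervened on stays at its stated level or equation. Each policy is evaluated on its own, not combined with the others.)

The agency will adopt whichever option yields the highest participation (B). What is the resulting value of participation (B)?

416

Option 1 (G := 52):
  K = 159
  M = 38 + 2·159 = 356
  G = 52
  B = -19 − 5·52 = -279
Option 2 (K := 174):
  K = 174
  M = 38 + 2·174 = 386
  G = 60 − 5·174 + 2·386 = -38
  B = -19 − 5·(-38) = 171
Option 3 (G − 64):
  K = 159
  M = 38 + 2·159 = 356
  G = 60 − 5·159 + 2·356 (−64 from intervention) = -87
  B = -19 − 5·(-87) = 416
Comparing — Option 1: B=-279, Option 2: B=171, Option 3: B=416. Highest is 416 (Option 3).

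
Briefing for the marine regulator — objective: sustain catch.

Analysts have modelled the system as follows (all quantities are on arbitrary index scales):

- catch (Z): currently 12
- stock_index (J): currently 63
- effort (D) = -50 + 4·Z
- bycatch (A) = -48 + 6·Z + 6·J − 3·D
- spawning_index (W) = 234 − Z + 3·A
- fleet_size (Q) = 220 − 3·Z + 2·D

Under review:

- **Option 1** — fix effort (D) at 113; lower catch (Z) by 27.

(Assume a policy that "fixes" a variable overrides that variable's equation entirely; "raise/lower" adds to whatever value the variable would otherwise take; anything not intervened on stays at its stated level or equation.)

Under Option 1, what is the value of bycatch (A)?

-99

Option 1 (D := 113, Z − 27):
  Z = 12 − 27 = -15
  J = 63
  D = 113
  A = -48 + 6·(-15) + 6·63 − 3·113 = -99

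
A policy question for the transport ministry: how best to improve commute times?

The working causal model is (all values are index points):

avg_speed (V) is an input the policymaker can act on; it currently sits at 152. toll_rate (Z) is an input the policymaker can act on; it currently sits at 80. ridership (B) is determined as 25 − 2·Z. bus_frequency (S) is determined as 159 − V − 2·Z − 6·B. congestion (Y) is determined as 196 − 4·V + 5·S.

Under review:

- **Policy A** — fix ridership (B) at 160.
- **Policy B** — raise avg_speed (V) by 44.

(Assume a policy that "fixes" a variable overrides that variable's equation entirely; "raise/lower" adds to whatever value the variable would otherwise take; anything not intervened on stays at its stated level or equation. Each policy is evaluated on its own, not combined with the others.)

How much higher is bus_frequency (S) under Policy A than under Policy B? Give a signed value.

-1726

Policy A (B := 160):
  V = 152
  Z = 80
  B = 160
  S = 159 − 152 − 2·80 − 6·160 = -1113
Policy B (V + 44):
  V = 152 + 44 = 196
  Z = 80
  B = 25 − 2·80 = -135
  S = 159 − 196 − 2·80 − 6·(-135) = 613
S: -1113 − 613 = -1726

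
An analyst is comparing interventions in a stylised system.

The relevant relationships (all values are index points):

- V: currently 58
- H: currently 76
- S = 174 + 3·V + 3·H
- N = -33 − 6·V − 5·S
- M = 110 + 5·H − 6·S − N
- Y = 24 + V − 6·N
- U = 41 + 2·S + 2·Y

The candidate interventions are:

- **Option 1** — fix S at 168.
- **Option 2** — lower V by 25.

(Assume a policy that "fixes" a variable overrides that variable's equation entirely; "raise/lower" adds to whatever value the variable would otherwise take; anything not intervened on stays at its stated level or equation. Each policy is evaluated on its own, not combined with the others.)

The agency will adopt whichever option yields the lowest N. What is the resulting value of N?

Option 1 (S := 168):
  V = 58
  H = 76
  S = 168
  N = -33 − 6·58 − 5·168 = -1221
Option 2 (V − 25):
  V = 58 − 25 = 33
  H = 76
  S = 174 + 3·33 + 3·76 = 501
  N = -33 − 6·33 − 5·501 = -2736
Comparing — Option 1: N=-1221, Option 2: N=-2736. Lowest is -2736 (Option 2).

-2736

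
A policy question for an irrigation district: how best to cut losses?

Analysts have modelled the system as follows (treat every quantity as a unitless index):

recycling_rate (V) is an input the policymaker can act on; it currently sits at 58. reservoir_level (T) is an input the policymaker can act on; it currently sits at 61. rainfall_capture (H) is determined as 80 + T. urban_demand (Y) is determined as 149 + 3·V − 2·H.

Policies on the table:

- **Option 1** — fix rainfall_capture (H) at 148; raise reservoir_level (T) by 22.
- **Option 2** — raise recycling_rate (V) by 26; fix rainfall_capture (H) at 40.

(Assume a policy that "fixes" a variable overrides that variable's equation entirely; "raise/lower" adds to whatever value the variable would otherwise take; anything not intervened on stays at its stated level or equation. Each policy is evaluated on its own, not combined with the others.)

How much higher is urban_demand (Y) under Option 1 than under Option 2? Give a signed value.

Option 1 (H := 148, T + 22):
  V = 58
  T = 61 + 22 = 83
  H = 148
  Y = 149 + 3·58 − 2·148 = 27
Option 2 (V + 26, H := 40):
  V = 58 + 26 = 84
  T = 61
  H = 40
  Y = 149 + 3·84 − 2·40 = 321
Y: 27 − 321 = -294

-294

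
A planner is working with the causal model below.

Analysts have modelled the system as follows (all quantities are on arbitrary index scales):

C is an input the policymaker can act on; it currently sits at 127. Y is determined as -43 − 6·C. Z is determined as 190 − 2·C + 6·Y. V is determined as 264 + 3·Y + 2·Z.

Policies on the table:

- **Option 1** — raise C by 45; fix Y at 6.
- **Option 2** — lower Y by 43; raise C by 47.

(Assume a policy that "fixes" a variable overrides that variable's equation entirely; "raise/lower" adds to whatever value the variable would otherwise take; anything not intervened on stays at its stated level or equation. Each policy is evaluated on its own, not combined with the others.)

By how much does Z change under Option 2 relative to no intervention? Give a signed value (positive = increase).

-2044

Baseline:
  C = 127
  Y = -43 − 6·127 = -805
  Z = 190 − 2·127 + 6·(-805) = -4894
Option 2 (Y − 43, C + 47):
  C = 127 + 47 = 174
  Y = -43 − 6·174 (−43 from intervention) = -1130
  Z = 190 − 2·174 + 6·(-1130) = -6938
Change in Z: -6938 − (-4894) = -2044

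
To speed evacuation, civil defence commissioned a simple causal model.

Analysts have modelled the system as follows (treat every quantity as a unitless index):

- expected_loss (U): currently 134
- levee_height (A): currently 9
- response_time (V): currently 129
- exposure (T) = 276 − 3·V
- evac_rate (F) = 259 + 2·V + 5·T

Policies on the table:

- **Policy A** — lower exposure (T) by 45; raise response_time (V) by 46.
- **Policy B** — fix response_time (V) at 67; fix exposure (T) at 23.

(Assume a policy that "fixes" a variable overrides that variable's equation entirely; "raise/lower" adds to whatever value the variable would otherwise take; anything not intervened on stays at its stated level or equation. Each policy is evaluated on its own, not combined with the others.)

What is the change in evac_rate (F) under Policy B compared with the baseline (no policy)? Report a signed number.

546

Baseline:
  V = 129
  T = 276 − 3·129 = -111
  F = 259 + 2·129 + 5·(-111) = -38
Policy B (V := 67, T := 23):
  V = 67
  T = 23
  F = 259 + 2·67 + 5·23 = 508
Change in F: 508 − (-38) = 546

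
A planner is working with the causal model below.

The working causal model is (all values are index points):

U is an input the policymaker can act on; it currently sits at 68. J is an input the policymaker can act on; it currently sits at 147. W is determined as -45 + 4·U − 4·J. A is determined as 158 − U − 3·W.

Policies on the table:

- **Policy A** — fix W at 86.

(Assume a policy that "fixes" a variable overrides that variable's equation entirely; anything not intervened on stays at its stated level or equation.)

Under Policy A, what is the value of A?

Policy A (W := 86):
  U = 68
  J = 147
  W = 86
  A = 158 − 68 − 3·86 = -168

-168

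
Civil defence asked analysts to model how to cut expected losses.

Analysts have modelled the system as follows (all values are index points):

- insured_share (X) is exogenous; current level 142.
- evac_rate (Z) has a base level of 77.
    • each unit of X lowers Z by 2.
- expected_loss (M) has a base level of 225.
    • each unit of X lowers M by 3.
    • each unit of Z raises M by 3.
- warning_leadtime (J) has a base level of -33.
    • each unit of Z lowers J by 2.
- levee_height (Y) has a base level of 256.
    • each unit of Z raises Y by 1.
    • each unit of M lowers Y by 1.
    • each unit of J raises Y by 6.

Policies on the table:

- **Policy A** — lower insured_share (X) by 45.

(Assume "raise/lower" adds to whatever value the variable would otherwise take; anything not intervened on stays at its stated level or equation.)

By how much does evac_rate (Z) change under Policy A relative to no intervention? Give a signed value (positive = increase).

90

Baseline:
  X = 142
  Z = 77 − 2·142 = -207
Policy A (X − 45):
  X = 142 − 45 = 97
  Z = 77 − 2·97 = -117
Change in Z: -117 − (-207) = 90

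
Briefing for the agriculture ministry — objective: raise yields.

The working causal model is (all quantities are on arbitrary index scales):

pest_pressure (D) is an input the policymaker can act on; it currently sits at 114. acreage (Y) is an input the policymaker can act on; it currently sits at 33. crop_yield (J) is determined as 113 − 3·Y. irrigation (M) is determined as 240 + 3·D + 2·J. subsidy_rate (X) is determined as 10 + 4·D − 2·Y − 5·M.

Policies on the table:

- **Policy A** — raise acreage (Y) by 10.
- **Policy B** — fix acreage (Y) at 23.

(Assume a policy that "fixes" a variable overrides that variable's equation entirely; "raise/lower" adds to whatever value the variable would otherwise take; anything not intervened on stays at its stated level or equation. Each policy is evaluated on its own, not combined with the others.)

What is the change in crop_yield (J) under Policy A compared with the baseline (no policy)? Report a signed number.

Baseline:
  Y = 33
  J = 113 − 3·33 = 14
Policy A (Y + 10):
  Y = 33 + 10 = 43
  J = 113 − 3·43 = -16
Change in J: -16 − 14 = -30

-30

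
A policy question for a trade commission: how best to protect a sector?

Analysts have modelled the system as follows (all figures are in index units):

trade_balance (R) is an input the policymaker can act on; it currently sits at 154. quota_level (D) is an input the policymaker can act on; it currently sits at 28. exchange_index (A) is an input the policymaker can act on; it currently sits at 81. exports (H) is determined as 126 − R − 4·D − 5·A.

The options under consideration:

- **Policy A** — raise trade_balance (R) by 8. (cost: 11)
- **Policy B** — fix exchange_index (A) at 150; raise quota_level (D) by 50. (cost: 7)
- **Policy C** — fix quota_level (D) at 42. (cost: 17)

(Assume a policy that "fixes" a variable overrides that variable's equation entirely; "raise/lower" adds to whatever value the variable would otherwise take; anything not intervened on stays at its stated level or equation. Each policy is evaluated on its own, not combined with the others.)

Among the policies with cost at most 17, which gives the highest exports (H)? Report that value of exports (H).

-553

Policy A (R + 8):
  R = 154 + 8 = 162
  D = 28
  A = 81
  H = 126 − 162 − 4·28 − 5·81 = -553
Policy B (A := 150, D + 50):
  R = 154
  D = 28 + 50 = 78
  A = 150
  H = 126 − 154 − 4·78 − 5·150 = -1090
Policy C (D := 42):
  R = 154
  D = 42
  A = 81
  H = 126 − 154 − 4·42 − 5·81 = -601
Comparing — Policy A: H=-553, Policy B: H=-1090, Policy C: H=-601. Highest is -553 (Policy A).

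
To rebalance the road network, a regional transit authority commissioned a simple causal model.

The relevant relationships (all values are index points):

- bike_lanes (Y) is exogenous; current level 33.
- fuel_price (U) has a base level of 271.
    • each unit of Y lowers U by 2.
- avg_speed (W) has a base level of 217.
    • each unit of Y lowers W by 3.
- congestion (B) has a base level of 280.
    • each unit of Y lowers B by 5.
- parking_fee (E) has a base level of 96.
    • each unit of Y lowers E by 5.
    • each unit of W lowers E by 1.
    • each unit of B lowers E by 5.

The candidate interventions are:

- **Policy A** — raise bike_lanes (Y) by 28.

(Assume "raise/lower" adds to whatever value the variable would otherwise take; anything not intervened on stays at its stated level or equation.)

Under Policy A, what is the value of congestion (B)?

-25

Policy A (Y + 28):
  Y = 33 + 28 = 61
  B = 280 − 5·61 = -25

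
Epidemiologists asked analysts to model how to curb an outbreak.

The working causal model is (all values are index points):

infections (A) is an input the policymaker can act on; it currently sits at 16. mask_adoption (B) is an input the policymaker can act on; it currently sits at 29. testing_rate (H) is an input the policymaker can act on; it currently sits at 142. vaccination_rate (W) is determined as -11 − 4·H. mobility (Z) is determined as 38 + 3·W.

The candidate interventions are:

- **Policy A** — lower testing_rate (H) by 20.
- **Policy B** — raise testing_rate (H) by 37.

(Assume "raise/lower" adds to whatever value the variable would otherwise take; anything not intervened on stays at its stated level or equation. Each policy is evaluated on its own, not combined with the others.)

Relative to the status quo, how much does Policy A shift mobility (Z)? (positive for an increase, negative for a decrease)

Baseline:
  H = 142
  W = -11 − 4·142 = -579
  Z = 38 + 3·(-579) = -1699
Policy A (H − 20):
  H = 142 − 20 = 122
  W = -11 − 4·122 = -499
  Z = 38 + 3·(-499) = -1459
Change in Z: -1459 − (-1699) = 240

240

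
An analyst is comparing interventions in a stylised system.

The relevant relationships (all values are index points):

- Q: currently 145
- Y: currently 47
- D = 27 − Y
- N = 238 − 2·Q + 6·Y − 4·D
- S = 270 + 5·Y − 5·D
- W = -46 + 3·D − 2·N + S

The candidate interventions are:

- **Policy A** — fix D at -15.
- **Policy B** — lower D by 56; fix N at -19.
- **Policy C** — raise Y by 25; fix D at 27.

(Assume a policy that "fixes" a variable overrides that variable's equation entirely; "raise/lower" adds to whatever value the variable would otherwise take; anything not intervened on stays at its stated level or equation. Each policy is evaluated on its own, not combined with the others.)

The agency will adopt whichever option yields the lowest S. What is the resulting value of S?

495

Policy A (D := -15):
  Y = 47
  D = -15
  S = 270 + 5·47 − 5·(-15) = 580
Policy B (D − 56, N := -19):
  Y = 47
  D = 27 − 47 (−56 from intervention) = -76
  S = 270 + 5·47 − 5·(-76) = 885
Policy C (Y + 25, D := 27):
  Y = 47 + 25 = 72
  D = 27
  S = 270 + 5·72 − 5·27 = 495
Comparing — Policy A: S=580, Policy B: S=885, Policy C: S=495. Lowest is 495 (Policy C).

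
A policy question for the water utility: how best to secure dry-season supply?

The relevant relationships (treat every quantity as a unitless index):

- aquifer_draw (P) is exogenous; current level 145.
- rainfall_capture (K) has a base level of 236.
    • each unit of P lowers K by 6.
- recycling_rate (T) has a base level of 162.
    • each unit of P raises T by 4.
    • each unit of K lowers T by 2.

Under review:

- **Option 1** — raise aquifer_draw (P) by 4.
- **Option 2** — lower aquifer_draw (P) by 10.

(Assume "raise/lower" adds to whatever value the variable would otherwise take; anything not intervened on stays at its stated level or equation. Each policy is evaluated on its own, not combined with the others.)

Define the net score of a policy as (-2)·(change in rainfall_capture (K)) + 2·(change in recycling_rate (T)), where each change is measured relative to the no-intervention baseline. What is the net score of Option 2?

-440

Baseline:
  P = 145
  K = 236 − 6·145 = -634
  T = 162 + 4·145 − 2·(-634) = 2010
Option 2 (P − 10):
  P = 145 − 10 = 135
  K = 236 − 6·135 = -574
  T = 162 + 4·135 − 2·(-574) = 1850
ΔK = -574 − (-634) = 60; ΔT = 1850 − 2010 = -160
Score = (-2)·60 + 2·(-160) = -440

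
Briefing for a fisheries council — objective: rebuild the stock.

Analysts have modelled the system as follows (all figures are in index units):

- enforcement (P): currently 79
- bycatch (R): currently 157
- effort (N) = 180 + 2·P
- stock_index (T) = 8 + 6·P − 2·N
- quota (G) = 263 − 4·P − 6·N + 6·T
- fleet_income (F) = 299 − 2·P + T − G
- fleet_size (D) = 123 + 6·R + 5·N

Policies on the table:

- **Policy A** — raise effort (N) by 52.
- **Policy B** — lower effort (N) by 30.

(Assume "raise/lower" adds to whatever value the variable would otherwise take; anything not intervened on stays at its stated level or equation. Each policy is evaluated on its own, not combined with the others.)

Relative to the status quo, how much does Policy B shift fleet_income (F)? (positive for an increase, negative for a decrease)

-480

Baseline:
  P = 79
  N = 180 + 2·79 = 338
  T = 8 + 6·79 − 2·338 = -194
  G = 263 − 4·79 − 6·338 + 6·(-194) = -3245
  F = 299 − 2·79 + (-194) − (-3245) = 3192
Policy B (N − 30):
  P = 79
  N = 180 + 2·79 (−30 from intervention) = 308
  T = 8 + 6·79 − 2·308 = -134
  G = 263 − 4·79 − 6·308 + 6·(-134) = -2705
  F = 299 − 2·79 + (-134) − (-2705) = 2712
Change in F: 2712 − 3192 = -480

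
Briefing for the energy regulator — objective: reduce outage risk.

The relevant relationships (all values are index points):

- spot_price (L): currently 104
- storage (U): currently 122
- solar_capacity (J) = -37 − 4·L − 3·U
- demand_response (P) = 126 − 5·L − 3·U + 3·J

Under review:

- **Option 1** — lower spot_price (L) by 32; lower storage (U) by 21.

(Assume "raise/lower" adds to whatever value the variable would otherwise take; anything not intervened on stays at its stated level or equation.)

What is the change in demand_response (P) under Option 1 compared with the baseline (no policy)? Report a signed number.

796

Baseline:
  L = 104
  U = 122
  J = -37 − 4·104 − 3·122 = -819
  P = 126 − 5·104 − 3·122 + 3·(-819) = -3217
Option 1 (L − 32, U − 21):
  L = 104 − 32 = 72
  U = 122 − 21 = 101
  J = -37 − 4·72 − 3·101 = -628
  P = 126 − 5·72 − 3·101 + 3·(-628) = -2421
Change in P: -2421 − (-3217) = 796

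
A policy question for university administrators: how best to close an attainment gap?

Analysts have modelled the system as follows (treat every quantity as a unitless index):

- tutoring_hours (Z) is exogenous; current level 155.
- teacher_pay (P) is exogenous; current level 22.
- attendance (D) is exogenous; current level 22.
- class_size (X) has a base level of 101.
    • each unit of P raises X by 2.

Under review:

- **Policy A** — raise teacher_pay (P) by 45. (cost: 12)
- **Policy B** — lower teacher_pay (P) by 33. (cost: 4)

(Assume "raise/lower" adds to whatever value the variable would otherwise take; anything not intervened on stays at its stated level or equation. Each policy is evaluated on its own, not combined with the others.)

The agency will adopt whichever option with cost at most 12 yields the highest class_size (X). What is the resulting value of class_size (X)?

Policy A (P + 45):
  P = 22 + 45 = 67
  X = 101 + 2·67 = 235
Policy B (P − 33):
  P = 22 − 33 = -11
  X = 101 + 2·(-11) = 79
Comparing — Policy A: X=235, Policy B: X=79. Highest is 235 (Policy A).

235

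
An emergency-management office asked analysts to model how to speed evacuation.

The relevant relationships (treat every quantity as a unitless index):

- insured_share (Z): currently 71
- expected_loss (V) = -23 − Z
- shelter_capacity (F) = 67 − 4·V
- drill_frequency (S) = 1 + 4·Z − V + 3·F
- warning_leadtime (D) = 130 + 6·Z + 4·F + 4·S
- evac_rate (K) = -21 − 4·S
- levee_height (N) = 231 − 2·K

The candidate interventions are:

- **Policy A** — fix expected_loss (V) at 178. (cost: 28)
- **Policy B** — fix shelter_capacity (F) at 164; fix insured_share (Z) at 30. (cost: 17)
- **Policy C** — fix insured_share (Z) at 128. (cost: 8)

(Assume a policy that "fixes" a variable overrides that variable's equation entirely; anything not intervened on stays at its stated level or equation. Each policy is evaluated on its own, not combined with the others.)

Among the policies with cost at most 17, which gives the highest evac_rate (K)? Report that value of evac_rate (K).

-2685

Policy B (F := 164, Z := 30):
  Z = 30
  V = -23 − 30 = -53
  F = 164
  S = 1 + 4·30 − (-53) + 3·164 = 666
  K = -21 − 4·666 = -2685
Policy C (Z := 128):
  Z = 128
  V = -23 − 128 = -151
  F = 67 − 4·(-151) = 671
  S = 1 + 4·128 − (-151) + 3·671 = 2677
  K = -21 − 4·2677 = -10729
Comparing — Policy B: K=-2685, Policy C: K=-10729. Highest is -2685 (Policy B).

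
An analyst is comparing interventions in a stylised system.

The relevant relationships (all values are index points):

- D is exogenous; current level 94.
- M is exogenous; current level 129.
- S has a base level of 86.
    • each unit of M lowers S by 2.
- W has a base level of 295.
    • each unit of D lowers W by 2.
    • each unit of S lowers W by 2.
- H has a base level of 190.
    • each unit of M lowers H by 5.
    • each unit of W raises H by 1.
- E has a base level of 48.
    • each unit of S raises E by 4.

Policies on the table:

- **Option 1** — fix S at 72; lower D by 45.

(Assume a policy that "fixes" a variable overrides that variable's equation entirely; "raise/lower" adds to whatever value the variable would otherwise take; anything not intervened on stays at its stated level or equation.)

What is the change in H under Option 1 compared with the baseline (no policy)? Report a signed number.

-398

Baseline:
  D = 94
  M = 129
  S = 86 − 2·129 = -172
  W = 295 − 2·94 − 2·(-172) = 451
  H = 190 − 5·129 + 451 = -4
Option 1 (S := 72, D − 45):
  D = 94 − 45 = 49
  M = 129
  S = 72
  W = 295 − 2·49 − 2·72 = 53
  H = 190 − 5·129 + 53 = -402
Change in H: -402 − (-4) = -398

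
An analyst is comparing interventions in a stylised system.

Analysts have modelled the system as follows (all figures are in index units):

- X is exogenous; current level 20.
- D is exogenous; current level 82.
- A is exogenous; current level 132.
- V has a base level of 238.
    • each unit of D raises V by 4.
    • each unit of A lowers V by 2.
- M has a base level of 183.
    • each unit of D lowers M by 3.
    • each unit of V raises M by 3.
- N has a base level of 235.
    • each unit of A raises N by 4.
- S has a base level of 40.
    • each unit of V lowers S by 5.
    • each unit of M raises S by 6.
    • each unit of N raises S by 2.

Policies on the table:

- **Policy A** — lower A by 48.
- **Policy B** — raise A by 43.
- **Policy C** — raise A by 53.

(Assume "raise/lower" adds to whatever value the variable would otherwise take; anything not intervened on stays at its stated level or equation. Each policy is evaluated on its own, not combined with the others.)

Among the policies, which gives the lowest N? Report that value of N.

571

Policy A (A − 48):
  A = 132 − 48 = 84
  N = 235 + 4·84 = 571
Policy B (A + 43):
  A = 132 + 43 = 175
  N = 235 + 4·175 = 935
Policy C (A + 53):
  A = 132 + 53 = 185
  N = 235 + 4·185 = 975
Comparing — Policy A: N=571, Policy B: N=935, Policy C: N=975. Lowest is 571 (Policy A).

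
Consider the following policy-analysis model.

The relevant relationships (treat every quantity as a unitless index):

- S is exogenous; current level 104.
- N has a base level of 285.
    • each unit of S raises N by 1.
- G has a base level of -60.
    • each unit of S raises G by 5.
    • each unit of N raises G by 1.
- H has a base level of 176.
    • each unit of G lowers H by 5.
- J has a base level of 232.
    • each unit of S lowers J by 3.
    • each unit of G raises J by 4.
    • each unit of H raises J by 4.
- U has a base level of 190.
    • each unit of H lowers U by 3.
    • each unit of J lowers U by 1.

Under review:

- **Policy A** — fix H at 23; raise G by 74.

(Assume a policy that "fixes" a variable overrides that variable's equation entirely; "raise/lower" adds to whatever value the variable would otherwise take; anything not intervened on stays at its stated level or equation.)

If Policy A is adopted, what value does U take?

-3583

Policy A (H := 23, G + 74):
  S = 104
  N = 285 + 104 = 389
  G = -60 + 5·104 + 389 (+74 from intervention) = 923
  H = 23
  J = 232 − 3·104 + 4·923 + 4·23 = 3704
  U = 190 − 3·23 − 3704 = -3583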